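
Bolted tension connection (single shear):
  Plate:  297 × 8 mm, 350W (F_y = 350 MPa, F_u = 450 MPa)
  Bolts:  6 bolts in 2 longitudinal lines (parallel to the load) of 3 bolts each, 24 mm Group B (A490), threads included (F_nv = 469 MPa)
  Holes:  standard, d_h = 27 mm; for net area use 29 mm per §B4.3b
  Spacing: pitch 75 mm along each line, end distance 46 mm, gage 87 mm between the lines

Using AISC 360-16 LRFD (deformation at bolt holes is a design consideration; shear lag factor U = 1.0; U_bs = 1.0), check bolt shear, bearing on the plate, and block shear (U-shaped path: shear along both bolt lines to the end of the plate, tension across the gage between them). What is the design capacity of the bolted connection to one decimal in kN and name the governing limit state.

Bolt shear: A_b = π(24)²/4 = 452.39 mm². φR_n = 0.75 × 469 × 452.39 × 6 × 1 = 954.8 kN.
Bearing (8 mm plate, F_u = 450 MPa): end bolts L_c = 46 − 27/2 = 32.5, R_n = min(1.2×32.5×8×450, 2.4×24×8×450) = 140.4 kN/bolt; interior L_c = 75 − 27 = 48, R_n = 207.36 kN/bolt. φR_n = 0.75 × (2×140.4 + 4×207.36) = 832.7 kN.
Block shear: shear path 2×[46+2×75] = 2×196 mm, A_gv = 3136, A_nv = 2×(196 − 2.5×29)×8 = 1976 mm²; tension across gage: (87 − 1×29)×8 = 464 mm². R_n = min(0.6×450×1976, 0.6×350×3136) + 1.0×450×464 = min(533.52, 658.56) + 208.8 = 742.32 kN. φR_n = 0.75 × 742.32 = 556.7 kN.
Governing: min(954.8, 832.7, 556.7) = 556.7 kN → block shear.

556.7 kN (block shear governs)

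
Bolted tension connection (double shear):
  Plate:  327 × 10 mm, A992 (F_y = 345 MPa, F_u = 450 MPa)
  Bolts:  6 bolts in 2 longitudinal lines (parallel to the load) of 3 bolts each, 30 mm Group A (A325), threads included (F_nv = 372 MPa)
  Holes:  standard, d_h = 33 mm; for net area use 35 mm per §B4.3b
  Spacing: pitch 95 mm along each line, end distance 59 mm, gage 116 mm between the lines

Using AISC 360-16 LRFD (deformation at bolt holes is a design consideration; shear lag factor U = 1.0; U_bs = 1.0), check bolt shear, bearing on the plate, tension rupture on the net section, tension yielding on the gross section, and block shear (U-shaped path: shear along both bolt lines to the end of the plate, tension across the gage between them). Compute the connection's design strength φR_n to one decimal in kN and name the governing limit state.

Bolt shear: A_b = π(30)²/4 = 706.86 mm². φR_n = 0.75 × 372 × 706.86 × 6 × 2 = 2366.6 kN.
Bearing (10 mm plate, F_u = 450 MPa): end bolts L_c = 59 − 33/2 = 42.5, R_n = min(1.2×42.5×10×450, 2.4×30×10×450) = 229.5 kN/bolt; interior L_c = 95 − 33 = 62, R_n = 324 kN/bolt. φR_n = 0.75 × (2×229.5 + 4×324) = 1316.3 kN.
Tension rupture (net): A_n = (327 − 2×35)×10 = 2570 mm² (U = 1.0, A_e = A_n). φR_n = 0.75 × 450 × 2570 = 867.4 kN.
Tension yield (gross): A_g = 327×10 = 3270 mm². φR_n = 0.90 × 345 × 3270 = 1015.3 kN.
Block shear: shear path 2×[59+2×95] = 2×249 mm, A_gv = 4980, A_nv = 2×(249 − 2.5×35)×10 = 3230 mm²; tension across gage: (116 − 1×35)×10 = 810 mm². R_n = min(0.6×450×3230, 0.6×345×4980) + 1.0×450×810 = min(872.1, 1030.9) + 364.5 = 1236.6 kN. φR_n = 0.75 × 1236.6 = 927.5 kN.
Governing: min(2366.6, 1316.3, 867.4, 1015.3, 927.5) = 867.4 kN → net-section rupture.

867.4 kN (net-section rupture governs)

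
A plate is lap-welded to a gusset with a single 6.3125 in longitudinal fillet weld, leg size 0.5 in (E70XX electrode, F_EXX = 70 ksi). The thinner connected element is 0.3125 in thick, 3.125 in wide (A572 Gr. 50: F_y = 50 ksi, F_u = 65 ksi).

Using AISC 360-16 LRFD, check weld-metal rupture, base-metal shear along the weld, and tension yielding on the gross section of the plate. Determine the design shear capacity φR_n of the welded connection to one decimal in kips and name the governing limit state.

Weld metal: throat = 0.707×0.5 = 0.3535 in, L = 6.3125 in. φR_n = 0.75 × 0.6 × 70 × 0.3535 × 6.3125 = 70.3 kips.
Base metal shear (0.3125 in plate): yield φR_n = 1.0×0.6×50×0.3125×6.3125 = 59.2 kips; rupture φR_n = 0.75×0.6×65×0.3125×6.3125 = 57.7 kips; take 57.7 kips (rupture).
Tension yield (gross): A_g = 3.125×0.3125 = 0.97656 in². φR_n = 0.90 × 50 × 0.97656 = 43.9 kips.
Governing: min(70.3, 57.7, 43.9) = 43.9 kips → gross-section yield.

43.9 kips (gross-section yield governs)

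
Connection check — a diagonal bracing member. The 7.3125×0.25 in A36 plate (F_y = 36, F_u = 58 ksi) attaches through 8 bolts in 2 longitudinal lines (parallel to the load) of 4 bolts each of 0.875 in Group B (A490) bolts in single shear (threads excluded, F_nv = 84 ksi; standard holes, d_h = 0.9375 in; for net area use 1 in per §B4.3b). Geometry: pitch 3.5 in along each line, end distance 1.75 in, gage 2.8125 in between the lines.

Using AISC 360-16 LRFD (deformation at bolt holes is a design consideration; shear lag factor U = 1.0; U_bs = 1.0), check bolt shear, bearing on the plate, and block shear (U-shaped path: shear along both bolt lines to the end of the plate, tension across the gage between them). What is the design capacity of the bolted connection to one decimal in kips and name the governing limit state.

118.9 kips (block shear governs)

Bolt shear: A_b = π(0.875)²/4 = 0.60132 in². φR_n = 0.75 × 84 × 0.60132 × 8 × 1 = 303.1 kips.
Bearing (0.25 in plate, F_u = 58 ksi): end bolts L_c = 1.75 − 0.9375/2 = 1.28125, R_n = min(1.2×1.28125×0.25×58, 2.4×0.875×0.25×58) = 22.294 kips/bolt; interior L_c = 3.5 − 0.9375 = 2.5625, R_n = 30.45 kips/bolt. φR_n = 0.75 × (2×22.294 + 6×30.45) = 170.5 kips.
Block shear: shear path 2×[1.75+3×3.5] = 2×12.25 in, A_gv = 6.125, A_nv = 2×(12.25 − 3.5×1)×0.25 = 4.375 in²; tension across gage: (2.8125 − 1×1)×0.25 = 0.45313 in². R_n = min(0.6×58×4.375, 0.6×36×6.125) + 1.0×58×0.45313 = min(152.25, 132.3) + 26.282 = 158.58 kips. φR_n = 0.75 × 158.58 = 118.9 kips.
Governing: min(303.1, 170.5, 118.9) = 118.9 kips → block shear.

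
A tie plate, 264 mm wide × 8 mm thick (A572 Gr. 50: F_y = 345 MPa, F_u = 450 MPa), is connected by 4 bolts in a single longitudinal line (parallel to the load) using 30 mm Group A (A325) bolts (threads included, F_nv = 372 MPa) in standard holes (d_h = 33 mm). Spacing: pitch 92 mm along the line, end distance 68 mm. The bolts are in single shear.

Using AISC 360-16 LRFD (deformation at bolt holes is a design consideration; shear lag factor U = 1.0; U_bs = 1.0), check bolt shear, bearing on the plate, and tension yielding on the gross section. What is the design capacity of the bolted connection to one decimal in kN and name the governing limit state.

655.8 kN (gross-section yield governs)

Bolt shear: A_b = π(30)²/4 = 706.86 mm². φR_n = 0.75 × 372 × 706.86 × 4 × 1 = 788.9 kN.
Bearing (8 mm plate, F_u = 450 MPa): end bolts L_c = 68 − 33/2 = 51.5, R_n = min(1.2×51.5×8×450, 2.4×30×8×450) = 222.48 kN/bolt; interior L_c = 92 − 33 = 59, R_n = 254.88 kN/bolt. φR_n = 0.75 × (1×222.48 + 3×254.88) = 740.3 kN.
Tension yield (gross): A_g = 264×8 = 2112 mm². φR_n = 0.90 × 345 × 2112 = 655.8 kN.
Governing: min(788.9, 740.3, 655.8) = 655.8 kN → gross-section yield.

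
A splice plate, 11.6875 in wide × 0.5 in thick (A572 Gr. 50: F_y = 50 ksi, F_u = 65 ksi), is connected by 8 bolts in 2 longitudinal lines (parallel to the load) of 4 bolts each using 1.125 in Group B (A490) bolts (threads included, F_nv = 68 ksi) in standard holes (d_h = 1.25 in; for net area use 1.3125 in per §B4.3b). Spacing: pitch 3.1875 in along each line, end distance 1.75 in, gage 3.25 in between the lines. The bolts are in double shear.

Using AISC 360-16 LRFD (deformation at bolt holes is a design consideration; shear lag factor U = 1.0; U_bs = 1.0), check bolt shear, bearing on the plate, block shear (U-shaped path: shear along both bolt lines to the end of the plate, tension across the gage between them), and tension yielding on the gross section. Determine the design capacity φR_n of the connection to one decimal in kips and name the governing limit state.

Bolt shear: A_b = π(1.125)²/4 = 0.99402 in². φR_n = 0.75 × 68 × 0.99402 × 8 × 2 = 811.1 kips.
Bearing (0.5 in plate, F_u = 65 ksi): end bolts L_c = 1.75 − 1.25/2 = 1.125, R_n = min(1.2×1.125×0.5×65, 2.4×1.125×0.5×65) = 43.875 kips/bolt; interior L_c = 3.1875 − 1.25 = 1.9375, R_n = 75.563 kips/bolt. φR_n = 0.75 × (2×43.875 + 6×75.563) = 405.8 kips.
Block shear: shear path 2×[1.75+3×3.1875] = 2×11.3125 in, A_gv = 11.313, A_nv = 2×(11.3125 − 3.5×1.3125)×0.5 = 6.7188 in²; tension across gage: (3.25 − 1×1.3125)×0.5 = 0.96875 in². R_n = min(0.6×65×6.7188, 0.6×50×11.313) + 1.0×65×0.96875 = min(262.03, 339.39) + 62.969 = 325 kips. φR_n = 0.75 × 325 = 243.8 kips.
Tension yield (gross): A_g = 11.6875×0.5 = 5.8438 in². φR_n = 0.90 × 50 × 5.8438 = 263.0 kips.
Governing: min(811.1, 405.8, 243.8, 263.0) = 243.8 kips → block shear.

243.8 kips (block shear governs)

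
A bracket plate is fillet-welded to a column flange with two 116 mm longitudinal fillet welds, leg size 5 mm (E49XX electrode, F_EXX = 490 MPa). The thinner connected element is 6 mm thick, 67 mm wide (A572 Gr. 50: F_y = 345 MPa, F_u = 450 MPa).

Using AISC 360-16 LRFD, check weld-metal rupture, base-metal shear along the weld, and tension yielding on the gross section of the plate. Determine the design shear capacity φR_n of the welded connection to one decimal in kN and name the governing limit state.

124.8 kN (gross-section yield governs)

Weld metal: throat = 0.707×5 = 3.535 mm, L = 2×116 = 232 mm. φR_n = 0.75 × 0.6 × 490 × 3.535 × 232 = 180.8 kN.
Base metal shear (6 mm plate): yield φR_n = 1.0×0.6×345×6×232 = 288.1 kN; rupture φR_n = 0.75×0.6×450×6×232 = 281.9 kN; take 281.9 kN (rupture).
Tension yield (gross): A_g = 67×6 = 402 mm². φR_n = 0.90 × 345 × 402 = 124.8 kN.
Governing: min(180.8, 281.9, 124.8) = 124.8 kN → gross-section yield.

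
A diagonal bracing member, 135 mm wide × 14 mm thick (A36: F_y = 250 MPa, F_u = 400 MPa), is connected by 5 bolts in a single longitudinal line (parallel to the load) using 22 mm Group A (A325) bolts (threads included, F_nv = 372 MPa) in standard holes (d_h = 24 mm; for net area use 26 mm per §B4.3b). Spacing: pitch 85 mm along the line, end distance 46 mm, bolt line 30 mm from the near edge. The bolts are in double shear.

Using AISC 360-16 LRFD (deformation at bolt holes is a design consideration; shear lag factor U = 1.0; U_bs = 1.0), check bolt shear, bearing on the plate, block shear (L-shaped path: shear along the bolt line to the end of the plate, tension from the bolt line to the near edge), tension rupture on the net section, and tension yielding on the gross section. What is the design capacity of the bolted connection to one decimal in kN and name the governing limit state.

Bolt shear: A_b = π(22)²/4 = 380.13 mm². φR_n = 0.75 × 372 × 380.13 × 5 × 2 = 1060.6 kN.
Bearing (14 mm plate, F_u = 400 MPa): end bolts L_c = 46 − 24/2 = 34, R_n = min(1.2×34×14×400, 2.4×22×14×400) = 228.48 kN/bolt; interior L_c = 85 − 24 = 61, R_n = 295.68 kN/bolt. φR_n = 0.75 × (1×228.48 + 4×295.68) = 1058.4 kN.
Block shear: shear path 1×[46+4×85] = 1×386 mm, A_gv = 5404, A_nv = 1×(386 − 4.5×26)×14 = 3766 mm²; tension to near edge: (30 − 0.5×26)×14 = 238 mm². R_n = min(0.6×400×3766, 0.6×250×5404) + 1.0×400×238 = min(903.84, 810.6) + 95.2 = 905.8 kN. φR_n = 0.75 × 905.8 = 679.4 kN.
Tension rupture (net): A_n = (135 − 1×26)×14 = 1526 mm² (U = 1.0, A_e = A_n). φR_n = 0.75 × 400 × 1526 = 457.8 kN.
Tension yield (gross): A_g = 135×14 = 1890 mm². φR_n = 0.90 × 250 × 1890 = 425.3 kN.
Governing: min(1060.6, 1058.4, 679.4, 457.8, 425.3) = 425.3 kN → gross-section yield.

425.3 kN (gross-section yield governs)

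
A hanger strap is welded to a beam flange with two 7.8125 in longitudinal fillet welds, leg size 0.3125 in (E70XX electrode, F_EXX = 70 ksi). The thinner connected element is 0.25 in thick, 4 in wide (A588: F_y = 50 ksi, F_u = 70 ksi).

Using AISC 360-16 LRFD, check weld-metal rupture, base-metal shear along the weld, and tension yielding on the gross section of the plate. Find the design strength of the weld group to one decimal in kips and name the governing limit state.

45.0 kips (gross-section yield governs)

Weld metal: throat = 0.707×0.3125 = 0.22094 in, L = 2×7.8125 = 15.625 in. φR_n = 0.75 × 0.6 × 70 × 0.22094 × 15.625 = 108.7 kips.
Base metal shear (0.25 in plate): yield φR_n = 1.0×0.6×50×0.25×15.625 = 117.2 kips; rupture φR_n = 0.75×0.6×70×0.25×15.625 = 123.0 kips; take 117.2 kips (yield).
Tension yield (gross): A_g = 4×0.25 = 1 in². φR_n = 0.90 × 50 × 1 = 45.0 kips.
Governing: min(108.7, 117.2, 45.0) = 45.0 kips → gross-section yield.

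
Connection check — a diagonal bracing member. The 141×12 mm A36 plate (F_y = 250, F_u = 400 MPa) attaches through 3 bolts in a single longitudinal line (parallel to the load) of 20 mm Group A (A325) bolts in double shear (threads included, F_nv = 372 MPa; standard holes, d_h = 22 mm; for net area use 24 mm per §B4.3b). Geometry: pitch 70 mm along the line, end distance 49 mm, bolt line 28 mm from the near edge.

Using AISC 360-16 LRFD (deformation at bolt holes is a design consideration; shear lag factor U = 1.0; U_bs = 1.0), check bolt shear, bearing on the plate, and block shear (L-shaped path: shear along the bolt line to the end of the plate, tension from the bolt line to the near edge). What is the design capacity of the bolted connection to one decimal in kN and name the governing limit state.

Bolt shear: A_b = π(20)²/4 = 314.16 mm². φR_n = 0.75 × 372 × 314.16 × 3 × 2 = 525.9 kN.
Bearing (12 mm plate, F_u = 400 MPa): end bolts L_c = 49 − 22/2 = 38, R_n = min(1.2×38×12×400, 2.4×20×12×400) = 218.88 kN/bolt; interior L_c = 70 − 22 = 48, R_n = 230.4 kN/bolt. φR_n = 0.75 × (1×218.88 + 2×230.4) = 509.8 kN.
Block shear: shear path 1×[49+2×70] = 1×189 mm, A_gv = 2268, A_nv = 1×(189 − 2.5×24)×12 = 1548 mm²; tension to near edge: (28 − 0.5×24)×12 = 192 mm². R_n = min(0.6×400×1548, 0.6×250×2268) + 1.0×400×192 = min(371.52, 340.2) + 76.8 = 417 kN. φR_n = 0.75 × 417 = 312.8 kN.
Governing: min(525.9, 509.8, 312.8) = 312.8 kN → block shear.

312.8 kN (block shear governs)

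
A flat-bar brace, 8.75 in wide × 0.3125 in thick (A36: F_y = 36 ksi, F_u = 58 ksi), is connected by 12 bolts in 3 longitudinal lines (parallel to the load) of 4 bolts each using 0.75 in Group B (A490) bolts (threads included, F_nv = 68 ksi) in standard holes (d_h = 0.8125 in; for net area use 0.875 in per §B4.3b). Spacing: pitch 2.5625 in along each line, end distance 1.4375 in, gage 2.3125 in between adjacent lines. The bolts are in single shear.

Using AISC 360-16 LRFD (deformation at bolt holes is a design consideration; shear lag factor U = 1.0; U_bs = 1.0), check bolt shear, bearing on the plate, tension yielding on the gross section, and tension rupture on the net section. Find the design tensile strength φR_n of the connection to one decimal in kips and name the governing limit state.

83.3 kips (net-section rupture governs)

Bolt shear: A_b = π(0.75)²/4 = 0.44179 in². φR_n = 0.75 × 68 × 0.44179 × 12 × 1 = 270.4 kips.
Bearing (0.3125 in plate, F_u = 58 ksi): end bolts L_c = 1.4375 − 0.8125/2 = 1.03125, R_n = min(1.2×1.03125×0.3125×58, 2.4×0.75×0.3125×58) = 22.43 kips/bolt; interior L_c = 2.5625 − 0.8125 = 1.75, R_n = 32.625 kips/bolt. φR_n = 0.75 × (3×22.43 + 9×32.625) = 270.7 kips.
Tension yield (gross): A_g = 8.75×0.3125 = 2.7344 in². φR_n = 0.90 × 36 × 2.7344 = 88.6 kips.
Tension rupture (net): A_n = (8.75 − 3×0.875)×0.3125 = 1.9141 in² (U = 1.0, A_e = A_n). φR_n = 0.75 × 58 × 1.9141 = 83.3 kips.
Governing: min(270.4, 270.7, 88.6, 83.3) = 83.3 kips → net-section rupture.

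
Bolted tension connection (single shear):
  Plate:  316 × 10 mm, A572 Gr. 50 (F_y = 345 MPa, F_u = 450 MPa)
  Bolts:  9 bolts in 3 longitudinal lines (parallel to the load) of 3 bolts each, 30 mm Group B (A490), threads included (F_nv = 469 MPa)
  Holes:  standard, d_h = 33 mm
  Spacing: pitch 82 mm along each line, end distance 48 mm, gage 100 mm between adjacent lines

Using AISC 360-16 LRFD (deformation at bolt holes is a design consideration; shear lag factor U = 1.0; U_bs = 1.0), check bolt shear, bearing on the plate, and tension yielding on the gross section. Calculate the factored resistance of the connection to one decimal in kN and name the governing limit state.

Bolt shear: A_b = π(30)²/4 = 706.86 mm². φR_n = 0.75 × 469 × 706.86 × 9 × 1 = 2237.7 kN.
Bearing (10 mm plate, F_u = 450 MPa): end bolts L_c = 48 − 33/2 = 31.5, R_n = min(1.2×31.5×10×450, 2.4×30×10×450) = 170.1 kN/bolt; interior L_c = 82 − 33 = 49, R_n = 264.6 kN/bolt. φR_n = 0.75 × (3×170.1 + 6×264.6) = 1573.4 kN.
Tension yield (gross): A_g = 316×10 = 3160 mm². φR_n = 0.90 × 345 × 3160 = 981.2 kN.
Governing: min(2237.7, 1573.4, 981.2) = 981.2 kN → gross-section yield.

981.2 kN (gross-section yield governs)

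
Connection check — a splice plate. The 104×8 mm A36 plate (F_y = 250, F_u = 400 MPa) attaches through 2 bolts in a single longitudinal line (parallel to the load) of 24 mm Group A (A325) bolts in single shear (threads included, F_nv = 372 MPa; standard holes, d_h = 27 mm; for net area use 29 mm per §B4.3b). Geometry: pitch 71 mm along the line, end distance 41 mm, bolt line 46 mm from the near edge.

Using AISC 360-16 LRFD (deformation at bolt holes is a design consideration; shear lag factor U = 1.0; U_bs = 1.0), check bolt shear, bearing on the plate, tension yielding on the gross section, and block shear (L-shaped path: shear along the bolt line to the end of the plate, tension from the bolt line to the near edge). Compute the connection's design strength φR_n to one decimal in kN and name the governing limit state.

Bolt shear: A_b = π(24)²/4 = 452.39 mm². φR_n = 0.75 × 372 × 452.39 × 2 × 1 = 252.4 kN.
Bearing (8 mm plate, F_u = 400 MPa): end bolts L_c = 41 − 27/2 = 27.5, R_n = min(1.2×27.5×8×400, 2.4×24×8×400) = 105.6 kN/bolt; interior L_c = 71 − 27 = 44, R_n = 168.96 kN/bolt. φR_n = 0.75 × (1×105.6 + 1×168.96) = 205.9 kN.
Tension yield (gross): A_g = 104×8 = 832 mm². φR_n = 0.90 × 250 × 832 = 187.2 kN.
Block shear: shear path 1×[41+1×71] = 1×112 mm, A_gv = 896, A_nv = 1×(112 − 1.5×29)×8 = 548 mm²; tension to near edge: (46 − 0.5×29)×8 = 252 mm². R_n = min(0.6×400×548, 0.6×250×896) + 1.0×400×252 = min(131.52, 134.4) + 100.8 = 232.32 kN. φR_n = 0.75 × 232.32 = 174.2 kN.
Governing: min(252.4, 205.9, 187.2, 174.2) = 174.2 kN → block shear.

174.2 kN (block shear governs)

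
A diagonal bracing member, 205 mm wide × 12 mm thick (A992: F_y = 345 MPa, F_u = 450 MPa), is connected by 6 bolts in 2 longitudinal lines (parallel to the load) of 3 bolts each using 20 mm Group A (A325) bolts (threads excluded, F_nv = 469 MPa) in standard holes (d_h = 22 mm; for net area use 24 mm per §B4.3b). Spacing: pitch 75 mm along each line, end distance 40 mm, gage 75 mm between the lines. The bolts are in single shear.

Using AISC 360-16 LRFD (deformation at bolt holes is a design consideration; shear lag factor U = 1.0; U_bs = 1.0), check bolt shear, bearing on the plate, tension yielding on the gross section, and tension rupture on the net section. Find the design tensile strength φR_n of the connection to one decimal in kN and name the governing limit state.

635.9 kN (net-section rupture governs)

Bolt shear: A_b = π(20)²/4 = 314.16 mm². φR_n = 0.75 × 469 × 314.16 × 6 × 1 = 663.0 kN.
Bearing (12 mm plate, F_u = 450 MPa): end bolts L_c = 40 − 22/2 = 29, R_n = min(1.2×29×12×450, 2.4×20×12×450) = 187.92 kN/bolt; interior L_c = 75 − 22 = 53, R_n = 259.2 kN/bolt. φR_n = 0.75 × (2×187.92 + 4×259.2) = 1059.5 kN.
Tension yield (gross): A_g = 205×12 = 2460 mm². φR_n = 0.90 × 345 × 2460 = 763.8 kN.
Tension rupture (net): A_n = (205 − 2×24)×12 = 1884 mm² (U = 1.0, A_e = A_n). φR_n = 0.75 × 450 × 1884 = 635.9 kN.
Governing: min(663.0, 1059.5, 763.8, 635.9) = 635.9 kN → net-section rupture.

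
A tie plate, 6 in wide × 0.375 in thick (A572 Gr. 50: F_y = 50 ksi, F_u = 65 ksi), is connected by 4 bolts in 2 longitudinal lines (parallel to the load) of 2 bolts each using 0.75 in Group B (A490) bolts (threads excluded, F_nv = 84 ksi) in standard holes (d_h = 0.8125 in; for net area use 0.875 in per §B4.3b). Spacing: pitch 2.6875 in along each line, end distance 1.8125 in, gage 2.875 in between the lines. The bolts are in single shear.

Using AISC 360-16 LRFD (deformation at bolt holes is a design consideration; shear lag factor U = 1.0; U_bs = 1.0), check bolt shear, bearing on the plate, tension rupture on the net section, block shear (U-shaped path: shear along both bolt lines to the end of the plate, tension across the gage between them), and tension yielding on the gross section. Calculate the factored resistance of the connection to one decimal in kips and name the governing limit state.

77.7 kips (net-section rupture governs)

Bolt shear: A_b = π(0.75)²/4 = 0.44179 in². φR_n = 0.75 × 84 × 0.44179 × 4 × 1 = 111.3 kips.
Bearing (0.375 in plate, F_u = 65 ksi): end bolts L_c = 1.8125 − 0.8125/2 = 1.40625, R_n = min(1.2×1.40625×0.375×65, 2.4×0.75×0.375×65) = 41.133 kips/bolt; interior L_c = 2.6875 − 0.8125 = 1.875, R_n = 43.875 kips/bolt. φR_n = 0.75 × (2×41.133 + 2×43.875) = 127.5 kips.
Tension rupture (net): A_n = (6 − 2×0.875)×0.375 = 1.5938 in² (U = 1.0, A_e = A_n). φR_n = 0.75 × 65 × 1.5938 = 77.7 kips.
Block shear: shear path 2×[1.8125+1×2.6875] = 2×4.5 in, A_gv = 3.375, A_nv = 2×(4.5 − 1.5×0.875)×0.375 = 2.3906 in²; tension across gage: (2.875 − 1×0.875)×0.375 = 0.75 in². R_n = min(0.6×65×2.3906, 0.6×50×3.375) + 1.0×65×0.75 = min(93.233, 101.25) + 48.75 = 141.98 kips. φR_n = 0.75 × 141.98 = 106.5 kips.
Tension yield (gross): A_g = 6×0.375 = 2.25 in². φR_n = 0.90 × 50 × 2.25 = 101.3 kips.
Governing: min(111.3, 127.5, 77.7, 106.5, 101.3) = 77.7 kips → net-section rupture.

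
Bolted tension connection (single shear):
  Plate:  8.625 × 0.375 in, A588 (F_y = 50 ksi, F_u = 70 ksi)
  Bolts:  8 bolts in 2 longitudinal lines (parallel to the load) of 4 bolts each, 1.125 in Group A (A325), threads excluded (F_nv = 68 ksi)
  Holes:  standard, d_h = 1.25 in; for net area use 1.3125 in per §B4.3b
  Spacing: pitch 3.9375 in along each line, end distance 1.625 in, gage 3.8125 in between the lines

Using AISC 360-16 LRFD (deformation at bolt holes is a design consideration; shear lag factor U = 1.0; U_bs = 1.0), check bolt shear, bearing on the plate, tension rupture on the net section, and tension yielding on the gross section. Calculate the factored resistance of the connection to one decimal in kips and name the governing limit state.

118.1 kips (net-section rupture governs)

Bolt shear: A_b = π(1.125)²/4 = 0.99402 in². φR_n = 0.75 × 68 × 0.99402 × 8 × 1 = 405.6 kips.
Bearing (0.375 in plate, F_u = 70 ksi): end bolts L_c = 1.625 − 1.25/2 = 1, R_n = min(1.2×1×0.375×70, 2.4×1.125×0.375×70) = 31.5 kips/bolt; interior L_c = 3.9375 − 1.25 = 2.6875, R_n = 70.875 kips/bolt. φR_n = 0.75 × (2×31.5 + 6×70.875) = 366.2 kips.
Tension rupture (net): A_n = (8.625 − 2×1.3125)×0.375 = 2.25 in² (U = 1.0, A_e = A_n). φR_n = 0.75 × 70 × 2.25 = 118.1 kips.
Tension yield (gross): A_g = 8.625×0.375 = 3.2344 in². φR_n = 0.90 × 50 × 3.2344 = 145.5 kips.
Governing: min(405.6, 366.2, 118.1, 145.5) = 118.1 kips → net-section rupture.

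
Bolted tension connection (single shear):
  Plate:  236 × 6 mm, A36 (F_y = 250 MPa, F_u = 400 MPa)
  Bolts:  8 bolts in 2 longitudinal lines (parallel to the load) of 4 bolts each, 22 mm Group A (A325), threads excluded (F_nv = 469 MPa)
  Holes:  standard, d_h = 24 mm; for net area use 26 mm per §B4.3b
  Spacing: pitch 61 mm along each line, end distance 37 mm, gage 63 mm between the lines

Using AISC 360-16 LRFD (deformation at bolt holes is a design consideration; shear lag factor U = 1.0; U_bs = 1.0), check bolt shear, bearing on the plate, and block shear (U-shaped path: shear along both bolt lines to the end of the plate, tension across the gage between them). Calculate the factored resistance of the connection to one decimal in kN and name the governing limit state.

Bolt shear: A_b = π(22)²/4 = 380.13 mm². φR_n = 0.75 × 469 × 380.13 × 8 × 1 = 1069.7 kN.
Bearing (6 mm plate, F_u = 400 MPa): end bolts L_c = 37 − 24/2 = 25, R_n = min(1.2×25×6×400, 2.4×22×6×400) = 72 kN/bolt; interior L_c = 61 − 24 = 37, R_n = 106.56 kN/bolt. φR_n = 0.75 × (2×72 + 6×106.56) = 587.5 kN.
Block shear: shear path 2×[37+3×61] = 2×220 mm, A_gv = 2640, A_nv = 2×(220 − 3.5×26)×6 = 1548 mm²; tension across gage: (63 − 1×26)×6 = 222 mm². R_n = min(0.6×400×1548, 0.6×250×2640) + 1.0×400×222 = min(371.52, 396) + 88.8 = 460.32 kN. φR_n = 0.75 × 460.32 = 345.2 kN.
Governing: min(1069.7, 587.5, 345.2) = 345.2 kN → block shear.

345.2 kN (block shear governs)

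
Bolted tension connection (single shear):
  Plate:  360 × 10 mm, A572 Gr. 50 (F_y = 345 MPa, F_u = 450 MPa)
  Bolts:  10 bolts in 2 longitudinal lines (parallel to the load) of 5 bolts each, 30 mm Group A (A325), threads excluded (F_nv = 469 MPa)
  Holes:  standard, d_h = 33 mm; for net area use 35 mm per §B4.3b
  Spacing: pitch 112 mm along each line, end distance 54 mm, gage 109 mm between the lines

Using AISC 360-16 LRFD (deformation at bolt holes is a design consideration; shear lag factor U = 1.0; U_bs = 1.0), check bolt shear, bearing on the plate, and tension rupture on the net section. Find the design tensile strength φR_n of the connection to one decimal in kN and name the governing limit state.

978.8 kN (net-section rupture governs)

Bolt shear: A_b = π(30)²/4 = 706.86 mm². φR_n = 0.75 × 469 × 706.86 × 10 × 1 = 2486.4 kN.
Bearing (10 mm plate, F_u = 450 MPa): end bolts L_c = 54 − 33/2 = 37.5, R_n = min(1.2×37.5×10×450, 2.4×30×10×450) = 202.5 kN/bolt; interior L_c = 112 − 33 = 79, R_n = 324 kN/bolt. φR_n = 0.75 × (2×202.5 + 8×324) = 2247.8 kN.
Tension rupture (net): A_n = (360 − 2×35)×10 = 2900 mm² (U = 1.0, A_e = A_n). φR_n = 0.75 × 450 × 2900 = 978.8 kN.
Governing: min(2486.4, 2247.8, 978.8) = 978.8 kN → net-section rupture.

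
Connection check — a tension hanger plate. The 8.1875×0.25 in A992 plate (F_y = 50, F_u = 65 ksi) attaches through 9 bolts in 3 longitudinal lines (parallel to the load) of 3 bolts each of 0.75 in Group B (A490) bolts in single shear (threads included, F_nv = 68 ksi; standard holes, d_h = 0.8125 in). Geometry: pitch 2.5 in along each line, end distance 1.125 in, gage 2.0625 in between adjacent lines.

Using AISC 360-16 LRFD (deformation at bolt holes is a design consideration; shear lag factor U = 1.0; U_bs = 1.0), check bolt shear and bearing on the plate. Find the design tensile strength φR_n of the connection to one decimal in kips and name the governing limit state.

Bolt shear: A_b = π(0.75)²/4 = 0.44179 in². φR_n = 0.75 × 68 × 0.44179 × 9 × 1 = 202.8 kips.
Bearing (0.25 in plate, F_u = 65 ksi): end bolts L_c = 1.125 − 0.8125/2 = 0.71875, R_n = min(1.2×0.71875×0.25×65, 2.4×0.75×0.25×65) = 14.016 kips/bolt; interior L_c = 2.5 − 0.8125 = 1.6875, R_n = 29.25 kips/bolt. φR_n = 0.75 × (3×14.016 + 6×29.25) = 163.2 kips.
Governing: min(202.8, 163.2) = 163.2 kips → bearing.

163.2 kips (bearing governs)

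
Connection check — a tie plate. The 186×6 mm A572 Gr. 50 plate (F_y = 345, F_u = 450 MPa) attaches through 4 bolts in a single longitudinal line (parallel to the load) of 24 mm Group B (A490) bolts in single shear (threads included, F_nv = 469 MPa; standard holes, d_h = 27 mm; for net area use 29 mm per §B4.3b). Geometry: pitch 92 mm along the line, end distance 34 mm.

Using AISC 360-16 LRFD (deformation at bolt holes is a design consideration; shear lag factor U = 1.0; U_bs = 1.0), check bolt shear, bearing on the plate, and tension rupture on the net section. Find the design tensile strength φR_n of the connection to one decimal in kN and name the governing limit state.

Bolt shear: A_b = π(24)²/4 = 452.39 mm². φR_n = 0.75 × 469 × 452.39 × 4 × 1 = 636.5 kN.
Bearing (6 mm plate, F_u = 450 MPa): end bolts L_c = 34 − 27/2 = 20.5, R_n = min(1.2×20.5×6×450, 2.4×24×6×450) = 66.42 kN/bolt; interior L_c = 92 − 27 = 65, R_n = 155.52 kN/bolt. φR_n = 0.75 × (1×66.42 + 3×155.52) = 399.7 kN.
Tension rupture (net): A_n = (186 − 1×29)×6 = 942 mm² (U = 1.0, A_e = A_n). φR_n = 0.75 × 450 × 942 = 317.9 kN.
Governing: min(636.5, 399.7, 317.9) = 317.9 kN → net-section rupture.

317.9 kN (net-section rupture governs)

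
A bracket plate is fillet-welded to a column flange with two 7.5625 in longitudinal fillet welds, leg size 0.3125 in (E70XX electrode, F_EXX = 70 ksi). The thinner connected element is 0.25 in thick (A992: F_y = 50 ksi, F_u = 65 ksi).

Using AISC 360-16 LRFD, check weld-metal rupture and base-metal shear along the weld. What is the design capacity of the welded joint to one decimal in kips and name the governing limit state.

Weld metal: throat = 0.707×0.3125 = 0.22094 in, L = 2×7.5625 = 15.125 in. φR_n = 0.75 × 0.6 × 70 × 0.22094 × 15.125 = 105.3 kips.
Base metal shear (0.25 in plate): yield φR_n = 1.0×0.6×50×0.25×15.125 = 113.4 kips; rupture φR_n = 0.75×0.6×65×0.25×15.125 = 110.6 kips; take 110.6 kips (rupture).
Governing: min(105.3, 110.6) = 105.3 kips → weld metal.

105.3 kips (weld metal governs)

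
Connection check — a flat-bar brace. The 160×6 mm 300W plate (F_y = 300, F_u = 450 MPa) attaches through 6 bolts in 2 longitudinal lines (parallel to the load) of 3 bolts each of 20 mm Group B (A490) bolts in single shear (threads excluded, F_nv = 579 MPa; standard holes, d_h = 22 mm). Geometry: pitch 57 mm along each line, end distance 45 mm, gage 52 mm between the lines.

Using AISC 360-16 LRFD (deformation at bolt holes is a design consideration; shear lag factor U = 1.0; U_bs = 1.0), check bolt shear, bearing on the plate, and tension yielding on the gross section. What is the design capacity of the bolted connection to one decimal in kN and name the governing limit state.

259.2 kN (gross-section yield governs)

Bolt shear: A_b = π(20)²/4 = 314.16 mm². φR_n = 0.75 × 579 × 314.16 × 6 × 1 = 818.5 kN.
Bearing (6 mm plate, F_u = 450 MPa): end bolts L_c = 45 − 22/2 = 34, R_n = min(1.2×34×6×450, 2.4×20×6×450) = 110.16 kN/bolt; interior L_c = 57 − 22 = 35, R_n = 113.4 kN/bolt. φR_n = 0.75 × (2×110.16 + 4×113.4) = 505.4 kN.
Tension yield (gross): A_g = 160×6 = 960 mm². φR_n = 0.90 × 300 × 960 = 259.2 kN.
Governing: min(818.5, 505.4, 259.2) = 259.2 kN → gross-section yield.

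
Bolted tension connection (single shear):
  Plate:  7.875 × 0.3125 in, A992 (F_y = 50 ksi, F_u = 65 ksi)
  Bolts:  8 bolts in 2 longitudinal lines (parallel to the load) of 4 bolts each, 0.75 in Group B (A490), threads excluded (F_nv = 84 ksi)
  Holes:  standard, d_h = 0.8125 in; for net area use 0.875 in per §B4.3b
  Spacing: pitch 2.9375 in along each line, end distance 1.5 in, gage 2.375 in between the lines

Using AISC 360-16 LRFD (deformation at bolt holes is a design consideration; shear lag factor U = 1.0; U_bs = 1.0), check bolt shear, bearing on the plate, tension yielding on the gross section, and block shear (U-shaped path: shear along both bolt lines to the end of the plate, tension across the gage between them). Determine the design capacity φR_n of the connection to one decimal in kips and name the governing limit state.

Bolt shear: A_b = π(0.75)²/4 = 0.44179 in². φR_n = 0.75 × 84 × 0.44179 × 8 × 1 = 222.7 kips.
Bearing (0.3125 in plate, F_u = 65 ksi): end bolts L_c = 1.5 − 0.8125/2 = 1.09375, R_n = min(1.2×1.09375×0.3125×65, 2.4×0.75×0.3125×65) = 26.66 kips/bolt; interior L_c = 2.9375 − 0.8125 = 2.125, R_n = 36.563 kips/bolt. φR_n = 0.75 × (2×26.66 + 6×36.563) = 204.5 kips.
Tension yield (gross): A_g = 7.875×0.3125 = 2.4609 in². φR_n = 0.90 × 50 × 2.4609 = 110.7 kips.
Block shear: shear path 2×[1.5+3×2.9375] = 2×10.3125 in, A_gv = 6.4453, A_nv = 2×(10.3125 − 3.5×0.875)×0.3125 = 4.5313 in²; tension across gage: (2.375 − 1×0.875)×0.3125 = 0.46875 in². R_n = min(0.6×65×4.5313, 0.6×50×6.4453) + 1.0×65×0.46875 = min(176.72, 193.36) + 30.469 = 207.19 kips. φR_n = 0.75 × 207.19 = 155.4 kips.
Governing: min(222.7, 204.5, 110.7, 155.4) = 110.7 kips → gross-section yield.

110.7 kips (gross-section yield governs)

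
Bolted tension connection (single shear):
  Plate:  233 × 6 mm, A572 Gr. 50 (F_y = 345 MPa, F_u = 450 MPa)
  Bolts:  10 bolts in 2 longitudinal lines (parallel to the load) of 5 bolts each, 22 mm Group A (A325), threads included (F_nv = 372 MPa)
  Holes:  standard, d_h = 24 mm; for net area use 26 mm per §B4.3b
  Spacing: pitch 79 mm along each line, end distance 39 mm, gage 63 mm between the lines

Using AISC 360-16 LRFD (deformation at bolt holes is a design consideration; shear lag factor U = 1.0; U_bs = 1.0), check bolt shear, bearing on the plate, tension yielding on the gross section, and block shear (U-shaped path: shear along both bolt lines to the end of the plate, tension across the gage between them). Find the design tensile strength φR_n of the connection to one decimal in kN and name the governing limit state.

Bolt shear: A_b = π(22)²/4 = 380.13 mm². φR_n = 0.75 × 372 × 380.13 × 10 × 1 = 1060.6 kN.
Bearing (6 mm plate, F_u = 450 MPa): end bolts L_c = 39 − 24/2 = 27, R_n = min(1.2×27×6×450, 2.4×22×6×450) = 87.48 kN/bolt; interior L_c = 79 − 24 = 55, R_n = 142.56 kN/bolt. φR_n = 0.75 × (2×87.48 + 8×142.56) = 986.6 kN.
Tension yield (gross): A_g = 233×6 = 1398 mm². φR_n = 0.90 × 345 × 1398 = 434.1 kN.
Block shear: shear path 2×[39+4×79] = 2×355 mm, A_gv = 4260, A_nv = 2×(355 − 4.5×26)×6 = 2856 mm²; tension across gage: (63 − 1×26)×6 = 222 mm². R_n = min(0.6×450×2856, 0.6×345×4260) + 1.0×450×222 = min(771.12, 881.82) + 99.9 = 871.02 kN. φR_n = 0.75 × 871.02 = 653.3 kN.
Governing: min(1060.6, 986.6, 434.1, 653.3) = 434.1 kN → gross-section yield.

434.1 kN (gross-section yield governs)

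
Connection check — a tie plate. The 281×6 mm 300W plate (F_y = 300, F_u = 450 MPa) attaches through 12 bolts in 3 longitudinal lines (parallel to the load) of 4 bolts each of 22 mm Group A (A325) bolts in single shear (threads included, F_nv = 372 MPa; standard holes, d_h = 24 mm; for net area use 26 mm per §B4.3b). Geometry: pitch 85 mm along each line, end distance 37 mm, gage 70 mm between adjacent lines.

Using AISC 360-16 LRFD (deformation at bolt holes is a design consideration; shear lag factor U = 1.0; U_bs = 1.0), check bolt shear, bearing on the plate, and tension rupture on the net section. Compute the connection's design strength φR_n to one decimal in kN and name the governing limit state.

Bolt shear: A_b = π(22)²/4 = 380.13 mm². φR_n = 0.75 × 372 × 380.13 × 12 × 1 = 1272.7 kN.
Bearing (6 mm plate, F_u = 450 MPa): end bolts L_c = 37 − 24/2 = 25, R_n = min(1.2×25×6×450, 2.4×22×6×450) = 81 kN/bolt; interior L_c = 85 − 24 = 61, R_n = 142.56 kN/bolt. φR_n = 0.75 × (3×81 + 9×142.56) = 1144.5 kN.
Tension rupture (net): A_n = (281 − 3×26)×6 = 1218 mm² (U = 1.0, A_e = A_n). φR_n = 0.75 × 450 × 1218 = 411.1 kN.
Governing: min(1272.7, 1144.5, 411.1) = 411.1 kN → net-section rupture.

411.1 kN (net-section rupture governs)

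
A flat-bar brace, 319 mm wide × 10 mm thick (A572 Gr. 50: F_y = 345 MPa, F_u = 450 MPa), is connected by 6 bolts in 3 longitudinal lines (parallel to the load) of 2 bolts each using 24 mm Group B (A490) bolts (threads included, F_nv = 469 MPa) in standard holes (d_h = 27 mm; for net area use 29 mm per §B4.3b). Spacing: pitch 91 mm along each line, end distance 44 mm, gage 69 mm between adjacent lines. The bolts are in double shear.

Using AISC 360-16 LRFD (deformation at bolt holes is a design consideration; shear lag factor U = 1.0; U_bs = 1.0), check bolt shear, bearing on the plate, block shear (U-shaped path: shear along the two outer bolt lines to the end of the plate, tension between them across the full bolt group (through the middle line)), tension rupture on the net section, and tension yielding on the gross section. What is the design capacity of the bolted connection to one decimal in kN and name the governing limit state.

Bolt shear: A_b = π(24)²/4 = 452.39 mm². φR_n = 0.75 × 469 × 452.39 × 6 × 2 = 1909.5 kN.
Bearing (10 mm plate, F_u = 450 MPa): end bolts L_c = 44 − 27/2 = 30.5, R_n = min(1.2×30.5×10×450, 2.4×24×10×450) = 164.7 kN/bolt; interior L_c = 91 − 27 = 64, R_n = 259.2 kN/bolt. φR_n = 0.75 × (3×164.7 + 3×259.2) = 953.8 kN.
Block shear: shear path 2×[44+1×91] = 2×135 mm, A_gv = 2700, A_nv = 2×(135 − 1.5×29)×10 = 1830 mm²; tension across gage: (138 − 2×29)×10 = 800 mm². R_n = min(0.6×450×1830, 0.6×345×2700) + 1.0×450×800 = min(494.1, 558.9) + 360 = 854.1 kN. φR_n = 0.75 × 854.1 = 640.6 kN.
Tension rupture (net): A_n = (319 − 3×29)×10 = 2320 mm² (U = 1.0, A_e = A_n). φR_n = 0.75 × 450 × 2320 = 783.0 kN.
Tension yield (gross): A_g = 319×10 = 3190 mm². φR_n = 0.90 × 345 × 3190 = 990.5 kN.
Governing: min(1909.5, 953.8, 640.6, 783.0, 990.5) = 640.6 kN → block shear.

640.6 kN (block shear governs)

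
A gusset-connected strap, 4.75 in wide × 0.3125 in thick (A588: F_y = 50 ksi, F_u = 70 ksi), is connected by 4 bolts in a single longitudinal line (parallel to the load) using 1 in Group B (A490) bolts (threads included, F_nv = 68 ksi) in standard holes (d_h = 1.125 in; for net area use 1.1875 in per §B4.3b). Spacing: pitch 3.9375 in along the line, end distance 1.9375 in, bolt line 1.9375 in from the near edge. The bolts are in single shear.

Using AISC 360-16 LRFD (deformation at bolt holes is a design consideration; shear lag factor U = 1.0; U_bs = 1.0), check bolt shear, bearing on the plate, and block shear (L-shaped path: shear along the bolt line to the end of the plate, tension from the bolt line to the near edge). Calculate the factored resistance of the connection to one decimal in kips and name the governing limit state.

Bolt shear: A_b = π(1)²/4 = 0.7854 in². φR_n = 0.75 × 68 × 0.7854 × 4 × 1 = 160.2 kips.
Bearing (0.3125 in plate, F_u = 70 ksi): end bolts L_c = 1.9375 − 1.125/2 = 1.375, R_n = min(1.2×1.375×0.3125×70, 2.4×1×0.3125×70) = 36.094 kips/bolt; interior L_c = 3.9375 − 1.125 = 2.8125, R_n = 52.5 kips/bolt. φR_n = 0.75 × (1×36.094 + 3×52.5) = 145.2 kips.
Block shear: shear path 1×[1.9375+3×3.9375] = 1×13.75 in, A_gv = 4.2969, A_nv = 1×(13.75 − 3.5×1.1875)×0.3125 = 2.998 in²; tension to near edge: (1.9375 − 0.5×1.1875)×0.3125 = 0.41992 in². R_n = min(0.6×70×2.998, 0.6×50×4.2969) + 1.0×70×0.41992 = min(125.92, 128.91) + 29.394 = 155.31 kips. φR_n = 0.75 × 155.31 = 116.5 kips.
Governing: min(160.2, 145.2, 116.5) = 116.5 kips → block shear.

116.5 kips (block shear governs)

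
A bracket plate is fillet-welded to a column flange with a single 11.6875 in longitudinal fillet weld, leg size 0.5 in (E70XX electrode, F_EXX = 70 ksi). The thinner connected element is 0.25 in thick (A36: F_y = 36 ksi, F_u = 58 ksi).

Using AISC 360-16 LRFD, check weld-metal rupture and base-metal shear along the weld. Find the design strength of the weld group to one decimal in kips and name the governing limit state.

63.1 kips (base-metal shear governs)

Weld metal: throat = 0.707×0.5 = 0.3535 in, L = 11.6875 in. φR_n = 0.75 × 0.6 × 70 × 0.3535 × 11.6875 = 130.1 kips.
Base metal shear (0.25 in plate): yield φR_n = 1.0×0.6×36×0.25×11.6875 = 63.1 kips; rupture φR_n = 0.75×0.6×58×0.25×11.6875 = 76.3 kips; take 63.1 kips (yield).
Governing: min(130.1, 63.1) = 63.1 kips → base-metal shear.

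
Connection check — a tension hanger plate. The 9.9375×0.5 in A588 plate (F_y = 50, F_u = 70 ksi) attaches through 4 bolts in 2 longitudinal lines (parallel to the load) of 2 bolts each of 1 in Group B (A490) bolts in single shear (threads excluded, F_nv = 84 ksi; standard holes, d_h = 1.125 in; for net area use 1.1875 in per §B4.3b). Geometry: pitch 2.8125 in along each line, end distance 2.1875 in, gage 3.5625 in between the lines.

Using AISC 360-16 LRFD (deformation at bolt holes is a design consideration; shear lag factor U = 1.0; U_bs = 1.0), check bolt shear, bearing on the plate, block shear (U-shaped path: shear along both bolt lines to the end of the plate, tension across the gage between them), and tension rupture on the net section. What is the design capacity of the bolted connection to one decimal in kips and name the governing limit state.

163.7 kips (block shear governs)

Bolt shear: A_b = π(1)²/4 = 0.7854 in². φR_n = 0.75 × 84 × 0.7854 × 4 × 1 = 197.9 kips.
Bearing (0.5 in plate, F_u = 70 ksi): end bolts L_c = 2.1875 − 1.125/2 = 1.625, R_n = min(1.2×1.625×0.5×70, 2.4×1×0.5×70) = 68.25 kips/bolt; interior L_c = 2.8125 − 1.125 = 1.6875, R_n = 70.875 kips/bolt. φR_n = 0.75 × (2×68.25 + 2×70.875) = 208.7 kips.
Block shear: shear path 2×[2.1875+1×2.8125] = 2×5 in, A_gv = 5, A_nv = 2×(5 − 1.5×1.1875)×0.5 = 3.2188 in²; tension across gage: (3.5625 − 1×1.1875)×0.5 = 1.1875 in². R_n = min(0.6×70×3.2188, 0.6×50×5) + 1.0×70×1.1875 = min(135.19, 150) + 83.125 = 218.32 kips. φR_n = 0.75 × 218.32 = 163.7 kips.
Tension rupture (net): A_n = (9.9375 − 2×1.1875)×0.5 = 3.7813 in² (U = 1.0, A_e = A_n). φR_n = 0.75 × 70 × 3.7813 = 198.5 kips.
Governing: min(197.9, 208.7, 163.7, 198.5) = 163.7 kips → block shear.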